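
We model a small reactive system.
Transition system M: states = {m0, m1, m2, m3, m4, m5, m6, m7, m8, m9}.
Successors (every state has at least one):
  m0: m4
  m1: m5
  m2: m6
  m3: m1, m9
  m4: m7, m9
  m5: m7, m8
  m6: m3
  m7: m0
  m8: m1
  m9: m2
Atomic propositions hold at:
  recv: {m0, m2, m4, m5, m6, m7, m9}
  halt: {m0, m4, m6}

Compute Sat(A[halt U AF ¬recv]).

Sat(¬recv) = {m1, m3, m8}
AF ¬recv: least fixpoint, start Z0 = {m1, m3, m8}, add states with every successor in Z. Z1 = {m1, m3, m6, m8}; Z2 = {m1, m2, m3, m6, m8}; Z3 = {m1, m2, m3, m6, m8, m9}; fixed.
Sat(AF ¬recv) = {m1, m2, m3, m6, m8, m9}
A[halt U AF ¬recv]: least fixpoint, start Z0 = Sat(AF ¬recv) = {m1, m2, m3, m6, m8, m9}, add states in Sat(halt) with every successor in Z. Already a fixed point.
Sat(A[halt U AF ¬recv]) = {m1, m2, m3, m6, m8, m9}

{m1, m2, m3, m6, m8, m9}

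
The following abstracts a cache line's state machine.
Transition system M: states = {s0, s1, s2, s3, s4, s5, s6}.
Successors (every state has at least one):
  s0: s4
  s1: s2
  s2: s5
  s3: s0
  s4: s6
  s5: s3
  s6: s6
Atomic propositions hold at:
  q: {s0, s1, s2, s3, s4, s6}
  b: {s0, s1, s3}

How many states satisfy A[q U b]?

3

A[q U b]: least fixpoint, start Z0 = Sat(b) = {s0, s1, s3}, add states in Sat(q) with every successor in Z. Already a fixed point.
Sat(A[q U b]) = {s0, s1, s3}
|Sat(A[q U b])| = |{s0, s1, s3}| = 3.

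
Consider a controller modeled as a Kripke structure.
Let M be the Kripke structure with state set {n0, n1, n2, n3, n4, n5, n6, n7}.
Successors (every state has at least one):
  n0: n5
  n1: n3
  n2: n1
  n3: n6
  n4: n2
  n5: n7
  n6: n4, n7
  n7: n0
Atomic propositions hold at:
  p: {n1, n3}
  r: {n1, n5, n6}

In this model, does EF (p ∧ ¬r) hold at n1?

Yes

Sat(¬r) = {n0, n2, n3, n4, n7}
Sat(p ∧ ¬r) = {n3}
EF (p ∧ ¬r): least fixpoint, start Z0 = {n3}, add states with some successor in Z. Z1 = {n1, n3}; Z2 = {n1, n2, n3}; Z3 = {n1, n2, n3, n4}; Z4 = {n1, n2, n3, n4, n6}; fixed.
Sat(EF (p ∧ ¬r)) = {n1, n2, n3, n4, n6}
n1 ∈ Sat(EF (p ∧ ¬r)) = {n1, n2, n3, n4, n6}, so the formula holds at n1.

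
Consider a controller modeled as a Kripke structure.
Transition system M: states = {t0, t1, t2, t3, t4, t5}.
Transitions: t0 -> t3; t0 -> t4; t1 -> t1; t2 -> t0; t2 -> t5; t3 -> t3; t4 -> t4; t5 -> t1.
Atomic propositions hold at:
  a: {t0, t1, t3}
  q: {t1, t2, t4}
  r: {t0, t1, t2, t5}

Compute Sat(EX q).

Sat(EX q) = {s : some successor in {t1, t2, t4}} = {t0, t1, t4, t5}

{t0, t1, t4, t5}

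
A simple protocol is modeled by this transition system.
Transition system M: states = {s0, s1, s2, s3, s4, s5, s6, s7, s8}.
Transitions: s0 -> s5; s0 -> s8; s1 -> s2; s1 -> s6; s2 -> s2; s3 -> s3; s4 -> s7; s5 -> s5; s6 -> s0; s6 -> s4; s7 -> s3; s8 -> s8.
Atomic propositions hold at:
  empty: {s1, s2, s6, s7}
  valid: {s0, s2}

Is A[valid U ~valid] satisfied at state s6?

Yes

Sat(~valid) = {s1, s3, s4, s5, s6, s7, s8}
A[valid U ~valid]: least fixpoint, start Z0 = Sat(~valid) = {s1, s3, s4, s5, s6, s7, s8}, add states in Sat(valid) with every successor in Z. Z1 = {s0, s1, s3, s4, s5, s6, s7, s8}; fixed.
Sat(A[valid U ~valid]) = {s0, s1, s3, s4, s5, s6, s7, s8}
s6 ∈ Sat(A[valid U ~valid]) = {s0, s1, s3, s4, s5, s6, s7, s8}, so the formula holds at s6.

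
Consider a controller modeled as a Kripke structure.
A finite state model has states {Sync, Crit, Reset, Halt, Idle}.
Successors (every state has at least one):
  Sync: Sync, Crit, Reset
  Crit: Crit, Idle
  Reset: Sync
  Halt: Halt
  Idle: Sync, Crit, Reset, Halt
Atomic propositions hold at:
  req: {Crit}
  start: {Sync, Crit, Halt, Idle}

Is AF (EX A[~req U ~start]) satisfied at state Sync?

Yes

Sat(~req) = {Sync, Reset, Halt, Idle}
Sat(~start) = {Reset}
A[~req U ~start]: least fixpoint, start Z0 = Sat(~start) = {Reset}, add states in Sat(~req) with every successor in Z. Already a fixed point.
Sat(A[~req U ~start]) = {Reset}
Sat(EX A[~req U ~start]) = {s : some successor in {Reset}} = {Sync, Idle}
AF (EX A[~req U ~start]): least fixpoint, start Z0 = {Sync, Idle}, add states with every successor in Z. Z1 = {Sync, Reset, Idle}; fixed.
Sat(AF (EX A[~req U ~start])) = {Sync, Reset, Idle}
Sync ∈ Sat(AF (EX A[~req U ~start])) = {Sync, Reset, Idle}, so the formula holds at Sync.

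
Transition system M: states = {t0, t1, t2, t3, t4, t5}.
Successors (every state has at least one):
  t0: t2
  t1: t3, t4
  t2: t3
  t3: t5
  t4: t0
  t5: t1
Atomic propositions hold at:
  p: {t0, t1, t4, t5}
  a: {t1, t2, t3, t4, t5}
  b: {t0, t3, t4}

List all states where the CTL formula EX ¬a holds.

{t4}

Sat(¬a) = {t0}
Sat(EX ¬a) = {s : some successor in {t0}} = {t4}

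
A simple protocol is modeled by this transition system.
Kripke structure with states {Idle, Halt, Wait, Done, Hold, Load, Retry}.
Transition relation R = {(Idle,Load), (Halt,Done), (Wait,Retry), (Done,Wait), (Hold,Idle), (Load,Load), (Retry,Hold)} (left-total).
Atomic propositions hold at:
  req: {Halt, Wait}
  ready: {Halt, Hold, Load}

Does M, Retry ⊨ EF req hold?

No

EF req: least fixpoint, start Z0 = {Halt, Wait}, add states with some successor in Z. Z1 = {Halt, Wait, Done}; fixed.
Sat(EF req) = {Halt, Wait, Done}
Retry ∉ Sat(EF req) = {Halt, Wait, Done}, so the formula does not hold at Retry.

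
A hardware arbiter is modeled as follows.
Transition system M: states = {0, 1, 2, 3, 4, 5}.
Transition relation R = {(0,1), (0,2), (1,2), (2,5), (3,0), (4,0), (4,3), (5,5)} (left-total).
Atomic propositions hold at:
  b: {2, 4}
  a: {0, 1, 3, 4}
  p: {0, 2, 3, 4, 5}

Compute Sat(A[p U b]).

A[p U b]: least fixpoint, start Z0 = Sat(b) = {2, 4}, add states in Sat(p) with every successor in Z. Already a fixed point.
Sat(A[p U b]) = {2, 4}

{2, 4}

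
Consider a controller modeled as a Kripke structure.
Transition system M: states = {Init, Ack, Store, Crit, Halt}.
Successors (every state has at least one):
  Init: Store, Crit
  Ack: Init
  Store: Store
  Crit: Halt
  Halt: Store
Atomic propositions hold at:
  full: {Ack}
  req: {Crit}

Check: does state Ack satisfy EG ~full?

No

Sat(~full) = {Init, Store, Crit, Halt}
EG ~full: greatest fixpoint, start Z0 = {Init, Store, Crit, Halt}, keep only states in Sat with some successor in Z. Already a fixed point.
Sat(EG ~full) = {Init, Store, Crit, Halt}
Ack ∉ Sat(EG ~full) = {Init, Store, Crit, Halt}, so the formula does not hold at Ack.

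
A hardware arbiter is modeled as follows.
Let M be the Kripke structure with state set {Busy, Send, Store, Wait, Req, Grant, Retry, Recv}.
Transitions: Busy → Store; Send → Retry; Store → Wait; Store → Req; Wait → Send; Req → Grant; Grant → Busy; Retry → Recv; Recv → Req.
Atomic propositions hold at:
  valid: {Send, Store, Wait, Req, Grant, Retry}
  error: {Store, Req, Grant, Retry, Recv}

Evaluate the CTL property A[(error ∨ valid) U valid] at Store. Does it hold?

Sat(error ∨ valid) = {Send, Store, Wait, Req, Grant, Retry, Recv}
A[(error ∨ valid) U valid]: least fixpoint, start Z0 = Sat(valid) = {Send, Store, Wait, Req, Grant, Retry}, add states in Sat(error ∨ valid) with every successor in Z. Z1 = {Send, Store, Wait, Req, Grant, Retry, Recv}; fixed.
Sat(A[(error ∨ valid) U valid]) = {Send, Store, Wait, Req, Grant, Retry, Recv}
Store ∈ Sat(A[(error ∨ valid) U valid]) = {Send, Store, Wait, Req, Grant, Retry, Recv}, so the formula holds at Store.

Yes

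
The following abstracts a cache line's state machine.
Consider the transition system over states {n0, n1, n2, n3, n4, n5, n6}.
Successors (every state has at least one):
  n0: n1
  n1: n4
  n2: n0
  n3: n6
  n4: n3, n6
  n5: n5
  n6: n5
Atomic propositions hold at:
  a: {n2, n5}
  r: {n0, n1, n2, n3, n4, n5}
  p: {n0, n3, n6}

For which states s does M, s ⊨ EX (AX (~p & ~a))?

{n0, n2}

Sat(~p) = {n1, n2, n4, n5}
Sat(~a) = {n0, n1, n3, n4, n6}
Sat(~p & ~a) = {n1, n4}
Sat(AX (~p & ~a)) = {s : every successor in {n1, n4}} = {n0, n1}
Sat(EX (AX (~p & ~a))) = {s : some successor in {n0, n1}} = {n0, n2}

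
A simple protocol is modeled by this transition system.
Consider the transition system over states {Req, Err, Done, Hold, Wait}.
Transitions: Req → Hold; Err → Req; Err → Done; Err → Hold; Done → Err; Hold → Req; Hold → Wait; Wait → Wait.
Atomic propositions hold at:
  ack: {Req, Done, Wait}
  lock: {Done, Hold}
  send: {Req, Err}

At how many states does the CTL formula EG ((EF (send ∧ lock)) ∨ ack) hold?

Sat(send ∧ lock) = ∅
EF (send ∧ lock): least fixpoint, start Z0 = ∅, add states with some successor in Z. Already a fixed point.
Sat(EF (send ∧ lock)) = ∅
Sat((EF (send ∧ lock)) ∨ ack) = {Req, Done, Wait}
EG ((EF (send ∧ lock)) ∨ ack): greatest fixpoint, start Z0 = {Req, Done, Wait}, keep only states in Sat with some successor in Z. Z1 = {Wait}; fixed.
Sat(EG ((EF (send ∧ lock)) ∨ ack)) = {Wait}
|Sat(EG ((EF (send ∧ lock)) ∨ ack))| = |{Wait}| = 1.

1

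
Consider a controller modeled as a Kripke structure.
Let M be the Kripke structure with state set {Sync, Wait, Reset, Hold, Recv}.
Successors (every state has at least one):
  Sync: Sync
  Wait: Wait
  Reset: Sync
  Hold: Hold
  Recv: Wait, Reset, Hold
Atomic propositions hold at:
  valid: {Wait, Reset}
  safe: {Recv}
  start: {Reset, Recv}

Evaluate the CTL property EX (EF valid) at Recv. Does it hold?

EF valid: least fixpoint, start Z0 = {Wait, Reset}, add states with some successor in Z. Z1 = {Wait, Reset, Recv}; fixed.
Sat(EF valid) = {Wait, Reset, Recv}
Sat(EX (EF valid)) = {s : some successor in {Wait, Reset, Recv}} = {Wait, Recv}
Recv ∈ Sat(EX (EF valid)) = {Wait, Recv}, so the formula holds at Recv.

Yes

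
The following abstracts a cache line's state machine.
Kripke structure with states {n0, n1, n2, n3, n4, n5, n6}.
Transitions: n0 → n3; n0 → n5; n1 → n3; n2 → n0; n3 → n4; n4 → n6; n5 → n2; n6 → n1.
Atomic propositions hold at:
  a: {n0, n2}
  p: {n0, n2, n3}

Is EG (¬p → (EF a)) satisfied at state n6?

Sat(¬p) = {n1, n4, n5, n6}
EF a: least fixpoint, start Z0 = {n0, n2}, add states with some successor in Z. Z1 = {n0, n2, n5}; fixed.
Sat(EF a) = {n0, n2, n5}
Sat(¬p → (EF a)) = {n0, n2, n3, n5}
EG (¬p → (EF a)): greatest fixpoint, start Z0 = {n0, n2, n3, n5}, keep only states in Sat with some successor in Z. Z1 = {n0, n2, n5}; fixed.
Sat(EG (¬p → (EF a))) = {n0, n2, n5}
n6 ∉ Sat(EG (¬p → (EF a))) = {n0, n2, n5}, so the formula does not hold at n6.

No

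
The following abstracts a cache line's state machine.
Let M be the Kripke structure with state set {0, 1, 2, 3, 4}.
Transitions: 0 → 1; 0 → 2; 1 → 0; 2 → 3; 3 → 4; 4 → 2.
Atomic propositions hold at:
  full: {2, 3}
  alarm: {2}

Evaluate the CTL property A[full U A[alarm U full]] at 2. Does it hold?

Yes

A[alarm U full]: least fixpoint, start Z0 = Sat(full) = {2, 3}, add states in Sat(alarm) with every successor in Z. Already a fixed point.
Sat(A[alarm U full]) = {2, 3}
A[full U A[alarm U full]]: least fixpoint, start Z0 = Sat(A[alarm U full]) = {2, 3}, add states in Sat(full) with every successor in Z. Already a fixed point.
Sat(A[full U A[alarm U full]]) = {2, 3}
2 ∈ Sat(A[full U A[alarm U full]]) = {2, 3}, so the formula holds at 2.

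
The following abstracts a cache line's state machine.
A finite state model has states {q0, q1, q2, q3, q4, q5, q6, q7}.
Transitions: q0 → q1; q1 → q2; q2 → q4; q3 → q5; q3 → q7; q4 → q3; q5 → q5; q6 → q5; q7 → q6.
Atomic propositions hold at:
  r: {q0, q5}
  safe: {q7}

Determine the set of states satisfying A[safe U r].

{q0, q5}

A[safe U r]: least fixpoint, start Z0 = Sat(r) = {q0, q5}, add states in Sat(safe) with every successor in Z. Already a fixed point.
Sat(A[safe U r]) = {q0, q5}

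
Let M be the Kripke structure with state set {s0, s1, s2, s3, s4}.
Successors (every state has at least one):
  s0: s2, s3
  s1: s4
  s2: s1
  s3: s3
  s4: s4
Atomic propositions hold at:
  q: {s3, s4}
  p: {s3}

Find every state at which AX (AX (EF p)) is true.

EF p: least fixpoint, start Z0 = {s3}, add states with some successor in Z. Z1 = {s0, s3}; fixed.
Sat(EF p) = {s0, s3}
Sat(AX (EF p)) = {s : every successor in {s0, s3}} = {s3}
Sat(AX (AX (EF p))) = {s : every successor in {s3}} = {s3}

{s3}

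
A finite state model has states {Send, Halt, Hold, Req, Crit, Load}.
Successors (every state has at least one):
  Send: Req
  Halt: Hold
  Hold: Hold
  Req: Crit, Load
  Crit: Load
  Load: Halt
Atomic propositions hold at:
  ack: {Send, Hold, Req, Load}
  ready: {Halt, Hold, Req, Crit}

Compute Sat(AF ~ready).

Sat(~ready) = {Send, Load}
AF ~ready: least fixpoint, start Z0 = {Send, Load}, add states with every successor in Z. Z1 = {Send, Crit, Load}; Z2 = {Send, Req, Crit, Load}; fixed.
Sat(AF ~ready) = {Send, Req, Crit, Load}

{Send, Req, Crit, Load}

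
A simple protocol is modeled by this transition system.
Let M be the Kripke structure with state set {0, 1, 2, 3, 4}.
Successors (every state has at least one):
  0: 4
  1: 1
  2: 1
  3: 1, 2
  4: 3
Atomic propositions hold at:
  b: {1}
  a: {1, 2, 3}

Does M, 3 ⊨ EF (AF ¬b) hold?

Sat(¬b) = {0, 2, 3, 4}
AF ¬b: least fixpoint, start Z0 = {0, 2, 3, 4}, add states with every successor in Z. Already a fixed point.
Sat(AF ¬b) = {0, 2, 3, 4}
EF (AF ¬b): least fixpoint, start Z0 = {0, 2, 3, 4}, add states with some successor in Z. Already a fixed point.
Sat(EF (AF ¬b)) = {0, 2, 3, 4}
3 ∈ Sat(EF (AF ¬b)) = {0, 2, 3, 4}, so the formula holds at 3.

Yes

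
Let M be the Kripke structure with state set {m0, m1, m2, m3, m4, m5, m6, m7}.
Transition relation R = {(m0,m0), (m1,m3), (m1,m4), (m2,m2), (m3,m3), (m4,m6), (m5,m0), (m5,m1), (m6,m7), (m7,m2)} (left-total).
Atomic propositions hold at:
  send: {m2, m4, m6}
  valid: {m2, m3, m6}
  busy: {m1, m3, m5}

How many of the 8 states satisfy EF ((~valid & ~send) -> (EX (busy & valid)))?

Sat(~valid) = {m0, m1, m4, m5, m7}
Sat(~send) = {m0, m1, m3, m5, m7}
Sat(~valid & ~send) = {m0, m1, m5, m7}
Sat(busy & valid) = {m3}
Sat(EX (busy & valid)) = {s : some successor in {m3}} = {m1, m3}
Sat((~valid & ~send) -> (EX (busy & valid))) = {m1, m2, m3, m4, m6}
EF ((~valid & ~send) -> (EX (busy & valid))): least fixpoint, start Z0 = {m1, m2, m3, m4, m6}, add states with some successor in Z. Z1 = {m1, m2, m3, m4, m5, m6, m7}; fixed.
Sat(EF ((~valid & ~send) -> (EX (busy & valid)))) = {m1, m2, m3, m4, m5, m6, m7}
|Sat(EF ((~valid & ~send) -> (EX (busy & valid))))| = |{m1, m2, m3, m4, m5, m6, m7}| = 7.

7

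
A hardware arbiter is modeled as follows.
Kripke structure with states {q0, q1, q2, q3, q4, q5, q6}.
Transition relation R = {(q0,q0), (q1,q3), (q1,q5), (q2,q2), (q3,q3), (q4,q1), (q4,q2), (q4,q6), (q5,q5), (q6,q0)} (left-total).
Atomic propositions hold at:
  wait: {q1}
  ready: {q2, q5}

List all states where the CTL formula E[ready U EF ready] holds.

EF ready: least fixpoint, start Z0 = {q2, q5}, add states with some successor in Z. Z1 = {q1, q2, q4, q5}; fixed.
Sat(EF ready) = {q1, q2, q4, q5}
E[ready U EF ready]: least fixpoint, start Z0 = Sat(EF ready) = {q1, q2, q4, q5}, add states in Sat(ready) with some successor in Z. Already a fixed point.
Sat(E[ready U EF ready]) = {q1, q2, q4, q5}

{q1, q2, q4, q5}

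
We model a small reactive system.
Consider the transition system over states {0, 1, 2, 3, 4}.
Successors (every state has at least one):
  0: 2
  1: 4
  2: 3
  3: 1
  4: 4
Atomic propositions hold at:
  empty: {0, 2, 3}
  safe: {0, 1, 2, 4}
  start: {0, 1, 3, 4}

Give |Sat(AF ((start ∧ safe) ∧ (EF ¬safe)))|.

Sat(start ∧ safe) = {0, 1, 4}
Sat(¬safe) = {3}
EF ¬safe: least fixpoint, start Z0 = {3}, add states with some successor in Z. Z1 = {2, 3}; Z2 = {0, 2, 3}; fixed.
Sat(EF ¬safe) = {0, 2, 3}
Sat((start ∧ safe) ∧ (EF ¬safe)) = {0}
AF ((start ∧ safe) ∧ (EF ¬safe)): least fixpoint, start Z0 = {0}, add states with every successor in Z. Already a fixed point.
Sat(AF ((start ∧ safe) ∧ (EF ¬safe))) = {0}
|Sat(AF ((start ∧ safe) ∧ (EF ¬safe)))| = |{0}| = 1.

1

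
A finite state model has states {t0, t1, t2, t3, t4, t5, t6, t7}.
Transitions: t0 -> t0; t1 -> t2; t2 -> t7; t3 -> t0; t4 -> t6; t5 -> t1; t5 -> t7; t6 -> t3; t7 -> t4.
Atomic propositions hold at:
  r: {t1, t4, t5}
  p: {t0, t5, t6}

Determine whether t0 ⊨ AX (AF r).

AF r: least fixpoint, start Z0 = {t1, t4, t5}, add states with every successor in Z. Z1 = {t1, t4, t5, t7}; Z2 = {t1, t2, t4, t5, t7}; fixed.
Sat(AF r) = {t1, t2, t4, t5, t7}
Sat(AX (AF r)) = {s : every successor in {t1, t2, t4, t5, t7}} = {t1, t2, t5, t7}
t0 ∉ Sat(AX (AF r)) = {t1, t2, t5, t7}, so the formula does not hold at t0.

No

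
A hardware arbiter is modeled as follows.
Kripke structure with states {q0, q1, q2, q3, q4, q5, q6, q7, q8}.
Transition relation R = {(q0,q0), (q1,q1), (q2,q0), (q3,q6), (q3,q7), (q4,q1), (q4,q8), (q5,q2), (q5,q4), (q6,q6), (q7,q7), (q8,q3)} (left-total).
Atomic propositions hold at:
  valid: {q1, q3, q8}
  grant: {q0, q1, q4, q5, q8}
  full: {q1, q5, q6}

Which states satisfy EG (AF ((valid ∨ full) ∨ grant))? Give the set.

Sat(valid ∨ full) = {q1, q3, q5, q6, q8}
Sat((valid ∨ full) ∨ grant) = {q0, q1, q3, q4, q5, q6, q8}
AF ((valid ∨ full) ∨ grant): least fixpoint, start Z0 = {q0, q1, q3, q4, q5, q6, q8}, add states with every successor in Z. Z1 = {q0, q1, q2, q3, q4, q5, q6, q8}; fixed.
Sat(AF ((valid ∨ full) ∨ grant)) = {q0, q1, q2, q3, q4, q5, q6, q8}
EG (AF ((valid ∨ full) ∨ grant)): greatest fixpoint, start Z0 = {q0, q1, q2, q3, q4, q5, q6, q8}, keep only states in Sat with some successor in Z. Already a fixed point.
Sat(EG (AF ((valid ∨ full) ∨ grant))) = {q0, q1, q2, q3, q4, q5, q6, q8}

{q0, q1, q2, q3, q4, q5, q6, q8}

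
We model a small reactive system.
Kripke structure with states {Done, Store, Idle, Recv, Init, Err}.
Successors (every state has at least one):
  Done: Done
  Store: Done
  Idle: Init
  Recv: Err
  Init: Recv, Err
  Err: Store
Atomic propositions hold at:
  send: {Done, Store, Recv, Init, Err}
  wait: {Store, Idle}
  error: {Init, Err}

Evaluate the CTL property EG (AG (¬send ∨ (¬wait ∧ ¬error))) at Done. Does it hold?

Sat(¬send) = {Idle}
Sat(¬wait) = {Done, Recv, Init, Err}
Sat(¬error) = {Done, Store, Idle, Recv}
Sat(¬wait ∧ ¬error) = {Done, Recv}
Sat(¬send ∨ (¬wait ∧ ¬error)) = {Done, Idle, Recv}
AG (¬send ∨ (¬wait ∧ ¬error)): greatest fixpoint, start Z0 = {Done, Idle, Recv}, keep only states in Sat with every successor in Z. Z1 = {Done}; fixed.
Sat(AG (¬send ∨ (¬wait ∧ ¬error))) = {Done}
EG (AG (¬send ∨ (¬wait ∧ ¬error))): greatest fixpoint, start Z0 = {Done}, keep only states in Sat with some successor in Z. Already a fixed point.
Sat(EG (AG (¬send ∨ (¬wait ∧ ¬error)))) = {Done}
Done ∈ Sat(EG (AG (¬send ∨ (¬wait ∧ ¬error)))) = {Done}, so the formula holds at Done.

Yes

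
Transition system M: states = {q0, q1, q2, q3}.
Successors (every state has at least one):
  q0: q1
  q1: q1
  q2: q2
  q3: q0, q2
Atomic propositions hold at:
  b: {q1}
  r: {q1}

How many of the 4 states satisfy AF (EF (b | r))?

3

Sat(b | r) = {q1}
EF (b | r): least fixpoint, start Z0 = {q1}, add states with some successor in Z. Z1 = {q0, q1}; Z2 = {q0, q1, q3}; fixed.
Sat(EF (b | r)) = {q0, q1, q3}
AF (EF (b | r)): least fixpoint, start Z0 = {q0, q1, q3}, add states with every successor in Z. Already a fixed point.
Sat(AF (EF (b | r))) = {q0, q1, q3}
|Sat(AF (EF (b | r)))| = |{q0, q1, q3}| = 3.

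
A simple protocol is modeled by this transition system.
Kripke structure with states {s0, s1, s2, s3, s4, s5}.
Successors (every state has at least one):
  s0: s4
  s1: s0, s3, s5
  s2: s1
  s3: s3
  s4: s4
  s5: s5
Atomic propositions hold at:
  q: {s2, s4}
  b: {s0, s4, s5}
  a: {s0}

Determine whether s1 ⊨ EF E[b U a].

E[b U a]: least fixpoint, start Z0 = Sat(a) = {s0}, add states in Sat(b) with some successor in Z. Already a fixed point.
Sat(E[b U a]) = {s0}
EF E[b U a]: least fixpoint, start Z0 = {s0}, add states with some successor in Z. Z1 = {s0, s1}; Z2 = {s0, s1, s2}; fixed.
Sat(EF E[b U a]) = {s0, s1, s2}
s1 ∈ Sat(EF E[b U a]) = {s0, s1, s2}, so the formula holds at s1.

Yes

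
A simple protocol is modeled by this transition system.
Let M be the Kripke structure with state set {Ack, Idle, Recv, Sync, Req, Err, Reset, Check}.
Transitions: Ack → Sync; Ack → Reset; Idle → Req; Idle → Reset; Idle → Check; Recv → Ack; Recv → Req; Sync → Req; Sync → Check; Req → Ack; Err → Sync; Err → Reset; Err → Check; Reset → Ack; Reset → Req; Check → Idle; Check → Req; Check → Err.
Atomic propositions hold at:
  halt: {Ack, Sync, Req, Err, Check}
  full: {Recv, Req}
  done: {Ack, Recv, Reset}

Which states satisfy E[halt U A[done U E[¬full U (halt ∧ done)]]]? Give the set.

{Ack, Idle, Sync, Req, Err, Reset, Check}

Sat(¬full) = {Ack, Idle, Sync, Err, Reset, Check}
Sat(halt ∧ done) = {Ack}
E[¬full U (halt ∧ done)]: least fixpoint, start Z0 = Sat((halt ∧ done)) = {Ack}, add states in Sat(¬full) with some successor in Z. Z1 = {Ack, Reset}; Z2 = {Ack, Idle, Err, Reset}; Z3 = {Ack, Idle, Err, Reset, Check}; Z4 = {Ack, Idle, Sync, Err, Reset, Check}; fixed.
Sat(E[¬full U (halt ∧ done)]) = {Ack, Idle, Sync, Err, Reset, Check}
A[done U E[¬full U (halt ∧ done)]]: least fixpoint, start Z0 = Sat(E[¬full U (halt ∧ done)]) = {Ack, Idle, Sync, Err, Reset, Check}, add states in Sat(done) with every successor in Z. Already a fixed point.
Sat(A[done U E[¬full U (halt ∧ done)]]) = {Ack, Idle, Sync, Err, Reset, Check}
E[halt U A[done U E[¬full U (halt ∧ done)]]]: least fixpoint, start Z0 = Sat(A[done U E[¬full U (halt ∧ done)]]) = {Ack, Idle, Sync, Err, Reset, Check}, add states in Sat(halt) with some successor in Z. Z1 = {Ack, Idle, Sync, Req, Err, Reset, Check}; fixed.
Sat(E[halt U A[done U E[¬full U (halt ∧ done)]]]) = {Ack, Idle, Sync, Req, Err, Reset, Check}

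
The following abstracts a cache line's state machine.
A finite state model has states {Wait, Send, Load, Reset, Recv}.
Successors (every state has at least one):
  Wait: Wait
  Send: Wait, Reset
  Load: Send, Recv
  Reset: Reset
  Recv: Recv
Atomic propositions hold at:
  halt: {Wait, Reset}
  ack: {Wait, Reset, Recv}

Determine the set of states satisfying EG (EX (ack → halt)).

{Wait, Send, Load, Reset}

Sat(ack → halt) = {Wait, Send, Load, Reset}
Sat(EX (ack → halt)) = {s : some successor in {Wait, Send, Load, Reset}} = {Wait, Send, Load, Reset}
EG (EX (ack → halt)): greatest fixpoint, start Z0 = {Wait, Send, Load, Reset}, keep only states in Sat with some successor in Z. Already a fixed point.
Sat(EG (EX (ack → halt))) = {Wait, Send, Load, Reset}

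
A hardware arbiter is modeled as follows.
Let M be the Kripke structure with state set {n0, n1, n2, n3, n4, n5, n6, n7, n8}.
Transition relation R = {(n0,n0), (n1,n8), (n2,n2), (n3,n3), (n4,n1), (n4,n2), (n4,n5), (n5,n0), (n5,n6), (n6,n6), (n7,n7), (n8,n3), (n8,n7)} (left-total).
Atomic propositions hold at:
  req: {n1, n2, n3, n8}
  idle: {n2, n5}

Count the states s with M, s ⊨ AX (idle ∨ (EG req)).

EG req: greatest fixpoint, start Z0 = {n1, n2, n3, n8}, keep only states in Sat with some successor in Z. Already a fixed point.
Sat(EG req) = {n1, n2, n3, n8}
Sat(idle ∨ (EG req)) = {n1, n2, n3, n5, n8}
Sat(AX (idle ∨ (EG req))) = {s : every successor in {n1, n2, n3, n5, n8}} = {n1, n2, n3, n4}
|Sat(AX (idle ∨ (EG req)))| = |{n1, n2, n3, n4}| = 4.

4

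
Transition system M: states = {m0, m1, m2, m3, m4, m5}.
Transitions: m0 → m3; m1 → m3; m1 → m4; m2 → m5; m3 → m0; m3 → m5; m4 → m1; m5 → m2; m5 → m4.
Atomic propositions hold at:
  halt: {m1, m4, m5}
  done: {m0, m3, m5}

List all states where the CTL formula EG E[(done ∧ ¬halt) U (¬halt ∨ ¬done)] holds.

Sat(¬halt) = {m0, m2, m3}
Sat(done ∧ ¬halt) = {m0, m3}
Sat(¬done) = {m1, m2, m4}
Sat(¬halt ∨ ¬done) = {m0, m1, m2, m3, m4}
E[(done ∧ ¬halt) U (¬halt ∨ ¬done)]: least fixpoint, start Z0 = Sat((¬halt ∨ ¬done)) = {m0, m1, m2, m3, m4}, add states in Sat(done ∧ ¬halt) with some successor in Z. Already a fixed point.
Sat(E[(done ∧ ¬halt) U (¬halt ∨ ¬done)]) = {m0, m1, m2, m3, m4}
EG E[(done ∧ ¬halt) U (¬halt ∨ ¬done)]: greatest fixpoint, start Z0 = {m0, m1, m2, m3, m4}, keep only states in Sat with some successor in Z. Z1 = {m0, m1, m3, m4}; fixed.
Sat(EG E[(done ∧ ¬halt) U (¬halt ∨ ¬done)]) = {m0, m1, m3, m4}

{m0, m1, m3, m4}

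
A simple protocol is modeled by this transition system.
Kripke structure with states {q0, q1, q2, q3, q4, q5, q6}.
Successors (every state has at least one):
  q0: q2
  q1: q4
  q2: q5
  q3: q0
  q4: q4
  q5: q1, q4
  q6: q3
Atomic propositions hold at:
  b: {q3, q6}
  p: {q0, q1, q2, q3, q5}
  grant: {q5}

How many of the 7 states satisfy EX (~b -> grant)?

Sat(~b) = {q0, q1, q2, q4, q5}
Sat(~b -> grant) = {q3, q5, q6}
Sat(EX (~b -> grant)) = {s : some successor in {q3, q5, q6}} = {q2, q6}
|Sat(EX (~b -> grant))| = |{q2, q6}| = 2.

2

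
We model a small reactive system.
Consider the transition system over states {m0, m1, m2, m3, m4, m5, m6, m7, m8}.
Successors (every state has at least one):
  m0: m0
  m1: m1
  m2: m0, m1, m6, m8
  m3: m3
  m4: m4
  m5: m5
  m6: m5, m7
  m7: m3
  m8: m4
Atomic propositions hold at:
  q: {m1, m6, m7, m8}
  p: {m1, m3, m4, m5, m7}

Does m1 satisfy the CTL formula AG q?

Yes

AG q: greatest fixpoint, start Z0 = {m1, m6, m7, m8}, keep only states in Sat with every successor in Z. Z1 = {m1}; fixed.
Sat(AG q) = {m1}
m1 ∈ Sat(AG q) = {m1}, so the formula holds at m1.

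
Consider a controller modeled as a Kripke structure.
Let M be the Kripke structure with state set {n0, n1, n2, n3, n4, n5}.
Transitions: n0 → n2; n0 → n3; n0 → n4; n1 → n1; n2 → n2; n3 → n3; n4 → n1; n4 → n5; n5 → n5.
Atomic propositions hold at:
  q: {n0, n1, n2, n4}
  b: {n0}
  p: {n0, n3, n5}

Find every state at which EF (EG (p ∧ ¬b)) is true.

Sat(¬b) = {n1, n2, n3, n4, n5}
Sat(p ∧ ¬b) = {n3, n5}
EG (p ∧ ¬b): greatest fixpoint, start Z0 = {n3, n5}, keep only states in Sat with some successor in Z. Already a fixed point.
Sat(EG (p ∧ ¬b)) = {n3, n5}
EF (EG (p ∧ ¬b)): least fixpoint, start Z0 = {n3, n5}, add states with some successor in Z. Z1 = {n0, n3, n4, n5}; fixed.
Sat(EF (EG (p ∧ ¬b))) = {n0, n3, n4, n5}

{n0, n3, n4, n5}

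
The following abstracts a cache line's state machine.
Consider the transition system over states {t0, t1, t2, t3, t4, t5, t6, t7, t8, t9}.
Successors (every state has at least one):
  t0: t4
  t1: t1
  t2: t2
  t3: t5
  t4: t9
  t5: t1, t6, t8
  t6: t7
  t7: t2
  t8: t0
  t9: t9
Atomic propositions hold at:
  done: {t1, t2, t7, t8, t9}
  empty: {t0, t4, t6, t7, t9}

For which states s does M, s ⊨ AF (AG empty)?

AG empty: greatest fixpoint, start Z0 = {t0, t4, t6, t7, t9}, keep only states in Sat with every successor in Z. Z1 = {t0, t4, t6, t9}; Z2 = {t0, t4, t9}; fixed.
Sat(AG empty) = {t0, t4, t9}
AF (AG empty): least fixpoint, start Z0 = {t0, t4, t9}, add states with every successor in Z. Z1 = {t0, t4, t8, t9}; fixed.
Sat(AF (AG empty)) = {t0, t4, t8, t9}

{t0, t4, t8, t9}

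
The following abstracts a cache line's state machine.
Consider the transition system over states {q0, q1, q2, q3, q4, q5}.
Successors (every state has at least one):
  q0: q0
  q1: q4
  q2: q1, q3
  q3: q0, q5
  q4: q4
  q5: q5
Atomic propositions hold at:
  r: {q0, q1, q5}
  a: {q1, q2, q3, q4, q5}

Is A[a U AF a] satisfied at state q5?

AF a: least fixpoint, start Z0 = {q1, q2, q3, q4, q5}, add states with every successor in Z. Already a fixed point.
Sat(AF a) = {q1, q2, q3, q4, q5}
A[a U AF a]: least fixpoint, start Z0 = Sat(AF a) = {q1, q2, q3, q4, q5}, add states in Sat(a) with every successor in Z. Already a fixed point.
Sat(A[a U AF a]) = {q1, q2, q3, q4, q5}
q5 ∈ Sat(A[a U AF a]) = {q1, q2, q3, q4, q5}, so the formula holds at q5.

Yes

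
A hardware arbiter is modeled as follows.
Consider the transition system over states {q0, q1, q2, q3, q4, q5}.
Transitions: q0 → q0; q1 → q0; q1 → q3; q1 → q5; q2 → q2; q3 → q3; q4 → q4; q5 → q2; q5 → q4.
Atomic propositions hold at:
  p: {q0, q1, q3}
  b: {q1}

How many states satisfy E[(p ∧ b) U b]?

1

Sat(p ∧ b) = {q1}
E[(p ∧ b) U b]: least fixpoint, start Z0 = Sat(b) = {q1}, add states in Sat(p ∧ b) with some successor in Z. Already a fixed point.
Sat(E[(p ∧ b) U b]) = {q1}
|Sat(E[(p ∧ b) U b])| = |{q1}| = 1.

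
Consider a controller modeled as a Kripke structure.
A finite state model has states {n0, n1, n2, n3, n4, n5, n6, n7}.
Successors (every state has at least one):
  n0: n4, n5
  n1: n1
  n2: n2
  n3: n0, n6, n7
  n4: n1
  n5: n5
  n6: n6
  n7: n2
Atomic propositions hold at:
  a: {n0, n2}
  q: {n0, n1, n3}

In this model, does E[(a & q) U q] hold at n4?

Sat(a & q) = {n0}
E[(a & q) U q]: least fixpoint, start Z0 = Sat(q) = {n0, n1, n3}, add states in Sat(a & q) with some successor in Z. Already a fixed point.
Sat(E[(a & q) U q]) = {n0, n1, n3}
n4 ∉ Sat(E[(a & q) U q]) = {n0, n1, n3}, so the formula does not hold at n4.

No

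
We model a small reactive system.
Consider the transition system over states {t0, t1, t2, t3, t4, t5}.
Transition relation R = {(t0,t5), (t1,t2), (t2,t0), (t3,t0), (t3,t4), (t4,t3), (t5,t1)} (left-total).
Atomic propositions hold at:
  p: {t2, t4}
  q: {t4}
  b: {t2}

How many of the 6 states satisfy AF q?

1

AF q: least fixpoint, start Z0 = {t4}, add states with every successor in Z. Already a fixed point.
Sat(AF q) = {t4}
|Sat(AF q)| = |{t4}| = 1.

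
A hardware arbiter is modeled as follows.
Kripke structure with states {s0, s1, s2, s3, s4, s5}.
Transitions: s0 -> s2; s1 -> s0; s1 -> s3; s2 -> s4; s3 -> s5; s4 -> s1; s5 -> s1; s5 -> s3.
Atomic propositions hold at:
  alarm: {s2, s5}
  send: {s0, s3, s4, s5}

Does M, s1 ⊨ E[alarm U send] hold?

E[alarm U send]: least fixpoint, start Z0 = Sat(send) = {s0, s3, s4, s5}, add states in Sat(alarm) with some successor in Z. Z1 = {s0, s2, s3, s4, s5}; fixed.
Sat(E[alarm U send]) = {s0, s2, s3, s4, s5}
s1 ∉ Sat(E[alarm U send]) = {s0, s2, s3, s4, s5}, so the formula does not hold at s1.

No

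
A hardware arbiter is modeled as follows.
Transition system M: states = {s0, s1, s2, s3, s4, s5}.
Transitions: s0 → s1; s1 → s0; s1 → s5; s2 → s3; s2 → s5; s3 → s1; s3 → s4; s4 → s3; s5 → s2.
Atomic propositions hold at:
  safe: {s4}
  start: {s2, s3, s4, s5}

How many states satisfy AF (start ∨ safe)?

Sat(start ∨ safe) = {s2, s3, s4, s5}
AF (start ∨ safe): least fixpoint, start Z0 = {s2, s3, s4, s5}, add states with every successor in Z. Already a fixed point.
Sat(AF (start ∨ safe)) = {s2, s3, s4, s5}
|Sat(AF (start ∨ safe))| = |{s2, s3, s4, s5}| = 4.

4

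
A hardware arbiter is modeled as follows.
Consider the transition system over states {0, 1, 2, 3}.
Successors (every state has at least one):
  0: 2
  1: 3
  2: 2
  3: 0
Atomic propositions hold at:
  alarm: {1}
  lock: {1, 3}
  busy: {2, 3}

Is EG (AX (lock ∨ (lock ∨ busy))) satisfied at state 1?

Sat(lock ∨ busy) = {1, 2, 3}
Sat(lock ∨ (lock ∨ busy)) = {1, 2, 3}
Sat(AX (lock ∨ (lock ∨ busy))) = {s : every successor in {1, 2, 3}} = {0, 1, 2}
EG (AX (lock ∨ (lock ∨ busy))): greatest fixpoint, start Z0 = {0, 1, 2}, keep only states in Sat with some successor in Z. Z1 = {0, 2}; fixed.
Sat(EG (AX (lock ∨ (lock ∨ busy)))) = {0, 2}
1 ∉ Sat(EG (AX (lock ∨ (lock ∨ busy)))) = {0, 2}, so the formula does not hold at 1.

No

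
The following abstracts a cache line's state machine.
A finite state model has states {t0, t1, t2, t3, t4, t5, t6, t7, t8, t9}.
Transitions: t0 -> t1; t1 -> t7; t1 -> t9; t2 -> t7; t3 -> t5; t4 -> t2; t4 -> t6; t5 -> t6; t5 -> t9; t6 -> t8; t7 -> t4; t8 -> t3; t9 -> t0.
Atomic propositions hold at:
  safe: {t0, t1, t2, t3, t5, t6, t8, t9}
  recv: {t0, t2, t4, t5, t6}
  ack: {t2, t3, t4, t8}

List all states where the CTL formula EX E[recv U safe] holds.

E[recv U safe]: least fixpoint, start Z0 = Sat(safe) = {t0, t1, t2, t3, t5, t6, t8, t9}, add states in Sat(recv) with some successor in Z. Z1 = {t0, t1, t2, t3, t4, t5, t6, t8, t9}; fixed.
Sat(E[recv U safe]) = {t0, t1, t2, t3, t4, t5, t6, t8, t9}
Sat(EX E[recv U safe]) = {s : some successor in {t0, t1, t2, t3, t4, t5, t6, t8, t9}} = {t0, t1, t3, t4, t5, t6, t7, t8, t9}

{t0, t1, t3, t4, t5, t6, t7, t8, t9}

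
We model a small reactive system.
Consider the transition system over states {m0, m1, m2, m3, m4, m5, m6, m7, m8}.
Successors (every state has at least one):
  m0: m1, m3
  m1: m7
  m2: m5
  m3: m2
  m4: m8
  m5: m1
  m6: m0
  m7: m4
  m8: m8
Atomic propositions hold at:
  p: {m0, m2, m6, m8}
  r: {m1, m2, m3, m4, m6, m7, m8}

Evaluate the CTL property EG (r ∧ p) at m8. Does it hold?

Yes

Sat(r ∧ p) = {m2, m6, m8}
EG (r ∧ p): greatest fixpoint, start Z0 = {m2, m6, m8}, keep only states in Sat with some successor in Z. Z1 = {m8}; fixed.
Sat(EG (r ∧ p)) = {m8}
m8 ∈ Sat(EG (r ∧ p)) = {m8}, so the formula holds at m8.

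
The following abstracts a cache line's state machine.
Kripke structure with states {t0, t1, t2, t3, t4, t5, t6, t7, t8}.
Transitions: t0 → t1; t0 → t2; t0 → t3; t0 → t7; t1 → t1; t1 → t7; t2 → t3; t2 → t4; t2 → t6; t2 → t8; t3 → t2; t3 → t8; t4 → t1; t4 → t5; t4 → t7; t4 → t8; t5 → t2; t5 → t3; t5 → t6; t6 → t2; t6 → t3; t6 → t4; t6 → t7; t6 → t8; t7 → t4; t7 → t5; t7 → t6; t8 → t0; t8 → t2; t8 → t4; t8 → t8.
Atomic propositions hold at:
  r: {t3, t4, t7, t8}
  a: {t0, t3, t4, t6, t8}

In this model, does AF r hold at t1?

No

AF r: least fixpoint, start Z0 = {t3, t4, t7, t8}, add states with every successor in Z. Already a fixed point.
Sat(AF r) = {t3, t4, t7, t8}
t1 ∉ Sat(AF r) = {t3, t4, t7, t8}, so the formula does not hold at t1.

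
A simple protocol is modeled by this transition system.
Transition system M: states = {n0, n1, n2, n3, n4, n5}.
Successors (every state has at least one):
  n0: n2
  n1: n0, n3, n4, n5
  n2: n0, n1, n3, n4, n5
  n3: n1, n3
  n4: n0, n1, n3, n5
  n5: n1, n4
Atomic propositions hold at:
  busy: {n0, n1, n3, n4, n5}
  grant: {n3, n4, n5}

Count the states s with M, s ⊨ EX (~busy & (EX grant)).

1

Sat(~busy) = {n2}
Sat(EX grant) = {s : some successor in {n3, n4, n5}} = {n1, n2, n3, n4, n5}
Sat(~busy & (EX grant)) = {n2}
Sat(EX (~busy & (EX grant))) = {s : some successor in {n2}} = {n0}
|Sat(EX (~busy & (EX grant)))| = |{n0}| = 1.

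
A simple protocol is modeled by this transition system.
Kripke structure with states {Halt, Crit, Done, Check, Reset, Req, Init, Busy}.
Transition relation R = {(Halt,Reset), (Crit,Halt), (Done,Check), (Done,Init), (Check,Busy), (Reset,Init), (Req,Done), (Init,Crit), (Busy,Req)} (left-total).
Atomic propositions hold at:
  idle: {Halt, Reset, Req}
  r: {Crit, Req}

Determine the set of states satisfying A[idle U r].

A[idle U r]: least fixpoint, start Z0 = Sat(r) = {Crit, Req}, add states in Sat(idle) with every successor in Z. Already a fixed point.
Sat(A[idle U r]) = {Crit, Req}

{Crit, Req}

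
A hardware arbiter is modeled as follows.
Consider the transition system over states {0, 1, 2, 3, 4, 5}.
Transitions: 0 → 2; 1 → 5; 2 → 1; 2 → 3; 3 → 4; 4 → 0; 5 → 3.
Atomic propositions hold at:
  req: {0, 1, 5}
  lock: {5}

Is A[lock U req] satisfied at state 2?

A[lock U req]: least fixpoint, start Z0 = Sat(req) = {0, 1, 5}, add states in Sat(lock) with every successor in Z. Already a fixed point.
Sat(A[lock U req]) = {0, 1, 5}
2 ∉ Sat(A[lock U req]) = {0, 1, 5}, so the formula does not hold at 2.

No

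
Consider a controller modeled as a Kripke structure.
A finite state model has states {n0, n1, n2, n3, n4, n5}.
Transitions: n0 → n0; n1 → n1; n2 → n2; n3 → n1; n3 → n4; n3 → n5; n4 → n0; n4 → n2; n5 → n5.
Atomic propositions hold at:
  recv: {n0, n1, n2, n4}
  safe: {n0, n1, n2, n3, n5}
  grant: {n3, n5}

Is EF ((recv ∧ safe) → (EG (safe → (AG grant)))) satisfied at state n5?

Sat(recv ∧ safe) = {n0, n1, n2}
AG grant: greatest fixpoint, start Z0 = {n3, n5}, keep only states in Sat with every successor in Z. Z1 = {n5}; fixed.
Sat(AG grant) = {n5}
Sat(safe → (AG grant)) = {n4, n5}
EG (safe → (AG grant)): greatest fixpoint, start Z0 = {n4, n5}, keep only states in Sat with some successor in Z. Z1 = {n5}; fixed.
Sat(EG (safe → (AG grant))) = {n5}
Sat((recv ∧ safe) → (EG (safe → (AG grant)))) = {n3, n4, n5}
EF ((recv ∧ safe) → (EG (safe → (AG grant)))): least fixpoint, start Z0 = {n3, n4, n5}, add states with some successor in Z. Already a fixed point.
Sat(EF ((recv ∧ safe) → (EG (safe → (AG grant))))) = {n3, n4, n5}
n5 ∈ Sat(EF ((recv ∧ safe) → (EG (safe → (AG grant))))) = {n3, n4, n5}, so the formula holds at n5.

Yes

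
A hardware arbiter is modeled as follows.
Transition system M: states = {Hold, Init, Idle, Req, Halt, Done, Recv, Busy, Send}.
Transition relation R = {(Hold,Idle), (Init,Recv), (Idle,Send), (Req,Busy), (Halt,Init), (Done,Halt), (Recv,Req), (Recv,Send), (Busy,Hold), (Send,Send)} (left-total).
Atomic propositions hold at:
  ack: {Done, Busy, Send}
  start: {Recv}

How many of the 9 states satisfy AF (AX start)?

Sat(AX start) = {s : every successor in {Recv}} = {Init}
AF (AX start): least fixpoint, start Z0 = {Init}, add states with every successor in Z. Z1 = {Init, Halt}; Z2 = {Init, Halt, Done}; fixed.
Sat(AF (AX start)) = {Init, Halt, Done}
|Sat(AF (AX start))| = |{Init, Halt, Done}| = 3.

3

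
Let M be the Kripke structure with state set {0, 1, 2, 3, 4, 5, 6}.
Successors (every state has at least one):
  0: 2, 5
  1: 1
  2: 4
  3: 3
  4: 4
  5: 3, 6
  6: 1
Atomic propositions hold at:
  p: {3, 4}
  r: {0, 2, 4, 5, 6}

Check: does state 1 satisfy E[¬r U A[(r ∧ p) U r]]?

Sat(¬r) = {1, 3}
Sat(r ∧ p) = {4}
A[(r ∧ p) U r]: least fixpoint, start Z0 = Sat(r) = {0, 2, 4, 5, 6}, add states in Sat(r ∧ p) with every successor in Z. Already a fixed point.
Sat(A[(r ∧ p) U r]) = {0, 2, 4, 5, 6}
E[¬r U A[(r ∧ p) U r]]: least fixpoint, start Z0 = Sat(A[(r ∧ p) U r]) = {0, 2, 4, 5, 6}, add states in Sat(¬r) with some successor in Z. Already a fixed point.
Sat(E[¬r U A[(r ∧ p) U r]]) = {0, 2, 4, 5, 6}
1 ∉ Sat(E[¬r U A[(r ∧ p) U r]]) = {0, 2, 4, 5, 6}, so the formula does not hold at 1.

No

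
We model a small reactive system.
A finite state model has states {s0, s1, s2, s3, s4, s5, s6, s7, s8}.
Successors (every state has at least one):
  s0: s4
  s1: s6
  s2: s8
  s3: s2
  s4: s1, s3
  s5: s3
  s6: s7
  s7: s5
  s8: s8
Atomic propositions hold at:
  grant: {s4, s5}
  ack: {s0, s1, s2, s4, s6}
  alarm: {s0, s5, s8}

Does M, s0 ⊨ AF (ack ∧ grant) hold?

Yes

Sat(ack ∧ grant) = {s4}
AF (ack ∧ grant): least fixpoint, start Z0 = {s4}, add states with every successor in Z. Z1 = {s0, s4}; fixed.
Sat(AF (ack ∧ grant)) = {s0, s4}
s0 ∈ Sat(AF (ack ∧ grant)) = {s0, s4}, so the formula holds at s0.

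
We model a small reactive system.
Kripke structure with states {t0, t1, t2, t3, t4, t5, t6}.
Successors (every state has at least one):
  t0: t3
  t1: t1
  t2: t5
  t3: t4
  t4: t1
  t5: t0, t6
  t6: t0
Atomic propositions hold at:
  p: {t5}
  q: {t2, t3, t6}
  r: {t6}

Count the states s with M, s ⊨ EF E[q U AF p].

2

AF p: least fixpoint, start Z0 = {t5}, add states with every successor in Z. Z1 = {t2, t5}; fixed.
Sat(AF p) = {t2, t5}
E[q U AF p]: least fixpoint, start Z0 = Sat(AF p) = {t2, t5}, add states in Sat(q) with some successor in Z. Already a fixed point.
Sat(E[q U AF p]) = {t2, t5}
EF E[q U AF p]: least fixpoint, start Z0 = {t2, t5}, add states with some successor in Z. Already a fixed point.
Sat(EF E[q U AF p]) = {t2, t5}
|Sat(EF E[q U AF p])| = |{t2, t5}| = 2.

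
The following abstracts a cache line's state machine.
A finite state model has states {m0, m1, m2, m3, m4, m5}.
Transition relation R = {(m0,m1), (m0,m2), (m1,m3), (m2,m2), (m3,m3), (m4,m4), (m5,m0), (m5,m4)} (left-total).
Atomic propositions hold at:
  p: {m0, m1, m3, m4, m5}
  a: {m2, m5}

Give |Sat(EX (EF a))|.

3

EF a: least fixpoint, start Z0 = {m2, m5}, add states with some successor in Z. Z1 = {m0, m2, m5}; fixed.
Sat(EF a) = {m0, m2, m5}
Sat(EX (EF a)) = {s : some successor in {m0, m2, m5}} = {m0, m2, m5}
|Sat(EX (EF a))| = |{m0, m2, m5}| = 3.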